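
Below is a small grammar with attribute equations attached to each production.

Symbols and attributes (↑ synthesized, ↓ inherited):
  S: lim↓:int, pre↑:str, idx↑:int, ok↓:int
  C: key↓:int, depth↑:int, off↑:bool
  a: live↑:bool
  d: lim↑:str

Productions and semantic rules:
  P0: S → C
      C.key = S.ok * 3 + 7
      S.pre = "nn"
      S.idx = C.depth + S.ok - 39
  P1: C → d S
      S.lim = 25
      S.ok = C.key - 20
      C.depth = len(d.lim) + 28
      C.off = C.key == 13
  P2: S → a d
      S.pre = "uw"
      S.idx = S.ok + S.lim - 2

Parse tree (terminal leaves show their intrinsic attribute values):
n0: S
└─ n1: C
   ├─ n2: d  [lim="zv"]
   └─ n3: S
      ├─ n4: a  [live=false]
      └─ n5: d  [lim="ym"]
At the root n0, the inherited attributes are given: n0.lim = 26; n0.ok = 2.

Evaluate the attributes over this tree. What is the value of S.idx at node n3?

1. n0.lim = 26  [given at root]
2. n0.ok = 2  [given at root]
3. n1.key = 13  [S.ok * 3 + 7]
4. n2.lim = "zv"  [terminal]
5. n3.lim = 25  [25]
6. n3.ok = -7  [C.key - 20]
7. n4.live = false  [terminal]
8. n5.lim = "ym"  [terminal]
9. n3.pre = "uw"  ["uw"]
10. n3.idx = 16  [S.ok + S.lim - 2]
11. n1.depth = 30  [len(d.lim) + 28]
12. n1.off = true  [C.key == 13]
13. n0.pre = "nn"  ["nn"]
14. n0.idx = -7  [C.depth + S.ok - 39]

16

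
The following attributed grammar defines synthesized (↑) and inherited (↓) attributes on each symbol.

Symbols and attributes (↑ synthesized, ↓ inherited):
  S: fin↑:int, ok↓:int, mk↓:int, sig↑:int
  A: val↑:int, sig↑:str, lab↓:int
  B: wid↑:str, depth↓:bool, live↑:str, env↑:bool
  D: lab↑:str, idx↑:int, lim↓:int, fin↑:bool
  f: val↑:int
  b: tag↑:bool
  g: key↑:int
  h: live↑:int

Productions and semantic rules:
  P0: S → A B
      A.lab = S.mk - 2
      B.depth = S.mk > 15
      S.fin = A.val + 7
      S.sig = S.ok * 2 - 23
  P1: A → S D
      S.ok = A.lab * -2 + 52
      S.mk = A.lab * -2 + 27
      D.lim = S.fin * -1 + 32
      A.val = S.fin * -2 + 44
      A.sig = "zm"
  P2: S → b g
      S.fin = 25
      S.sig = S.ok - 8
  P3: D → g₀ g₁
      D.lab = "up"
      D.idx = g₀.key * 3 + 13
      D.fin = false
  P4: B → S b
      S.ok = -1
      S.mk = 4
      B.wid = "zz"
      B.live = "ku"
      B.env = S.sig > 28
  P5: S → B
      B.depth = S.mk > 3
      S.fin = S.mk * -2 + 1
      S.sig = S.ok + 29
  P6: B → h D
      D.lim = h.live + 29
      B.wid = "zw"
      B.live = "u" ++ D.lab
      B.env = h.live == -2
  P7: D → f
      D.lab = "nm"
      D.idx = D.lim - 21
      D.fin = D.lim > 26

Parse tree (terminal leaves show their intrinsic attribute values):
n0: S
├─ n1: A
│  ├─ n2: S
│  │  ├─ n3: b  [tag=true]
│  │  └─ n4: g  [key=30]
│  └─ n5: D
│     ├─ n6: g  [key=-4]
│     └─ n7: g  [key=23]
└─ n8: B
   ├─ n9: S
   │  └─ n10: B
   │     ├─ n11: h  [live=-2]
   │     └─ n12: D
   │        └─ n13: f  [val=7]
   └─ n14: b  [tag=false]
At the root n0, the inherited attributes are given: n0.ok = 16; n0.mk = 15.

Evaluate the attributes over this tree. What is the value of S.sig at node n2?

1. n0.ok = 16  [given at root]
2. n0.mk = 15  [given at root]
3. n1.lab = 13  [S.mk - 2]
4. n2.ok = 26  [A.lab * -2 + 52]
5. n2.mk = 1  [A.lab * -2 + 27]
6. n3.tag = true  [terminal]
7. n4.key = 30  [terminal]
8. n2.fin = 25  [25]
9. n2.sig = 18  [S.ok - 8]
10. n5.lim = 7  [S.fin * -1 + 32]
11. n6.key = -4  [terminal]
12. n7.key = 23  [terminal]
13. n5.lab = "up"  ["up"]
14. n5.idx = 1  [g₀.key * 3 + 13]
15. n5.fin = false  [false]
16. n1.val = -6  [S.fin * -2 + 44]
17. n1.sig = "zm"  ["zm"]
18. n8.depth = false  [S.mk > 15]
19. n9.ok = -1  [-1]
20. n9.mk = 4  [4]
21. n10.depth = true  [S.mk > 3]
22. n11.live = -2  [terminal]
23. n12.lim = 27  [h.live + 29]
24. n13.val = 7  [terminal]
25. n12.lab = "nm"  ["nm"]
26. n12.idx = 6  [D.lim - 21]
27. n12.fin = true  [D.lim > 26]
28. n10.wid = "zw"  ["zw"]
29. n10.live = "unm"  ["u" ++ D.lab]
30. n10.env = true  [h.live == -2]
31. n9.fin = -7  [S.mk * -2 + 1]
32. n9.sig = 28  [S.ok + 29]
33. n14.tag = false  [terminal]
34. n8.wid = "zz"  ["zz"]
35. n8.live = "ku"  ["ku"]
36. n8.env = false  [S.sig > 28]
37. n0.fin = 1  [A.val + 7]
38. n0.sig = 9  [S.ok * 2 - 23]

18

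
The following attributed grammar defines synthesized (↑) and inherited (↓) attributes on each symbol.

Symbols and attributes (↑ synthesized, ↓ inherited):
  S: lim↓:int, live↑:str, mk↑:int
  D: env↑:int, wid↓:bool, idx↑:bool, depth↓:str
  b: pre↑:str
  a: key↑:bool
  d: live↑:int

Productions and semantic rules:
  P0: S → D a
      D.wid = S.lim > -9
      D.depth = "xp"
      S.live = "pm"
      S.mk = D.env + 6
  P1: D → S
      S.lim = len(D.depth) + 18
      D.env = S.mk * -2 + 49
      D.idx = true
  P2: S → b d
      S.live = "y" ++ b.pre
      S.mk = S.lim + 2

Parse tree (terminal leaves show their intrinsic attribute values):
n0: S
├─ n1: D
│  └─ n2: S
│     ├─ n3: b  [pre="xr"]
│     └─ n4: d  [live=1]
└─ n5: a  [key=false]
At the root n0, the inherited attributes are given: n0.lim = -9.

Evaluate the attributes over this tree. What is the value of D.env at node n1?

5

1. n0.lim = -9  [given at root]
2. n1.wid = false  [S.lim > -9]
3. n1.depth = "xp"  ["xp"]
4. n2.lim = 20  [len(D.depth) + 18]
5. n3.pre = "xr"  [terminal]
6. n4.live = 1  [terminal]
7. n2.live = "yxr"  ["y" ++ b.pre]
8. n2.mk = 22  [S.lim + 2]
9. n1.env = 5  [S.mk * -2 + 49]
10. n1.idx = true  [true]
11. n5.key = false  [terminal]
12. n0.live = "pm"  ["pm"]
13. n0.mk = 11  [D.env + 6]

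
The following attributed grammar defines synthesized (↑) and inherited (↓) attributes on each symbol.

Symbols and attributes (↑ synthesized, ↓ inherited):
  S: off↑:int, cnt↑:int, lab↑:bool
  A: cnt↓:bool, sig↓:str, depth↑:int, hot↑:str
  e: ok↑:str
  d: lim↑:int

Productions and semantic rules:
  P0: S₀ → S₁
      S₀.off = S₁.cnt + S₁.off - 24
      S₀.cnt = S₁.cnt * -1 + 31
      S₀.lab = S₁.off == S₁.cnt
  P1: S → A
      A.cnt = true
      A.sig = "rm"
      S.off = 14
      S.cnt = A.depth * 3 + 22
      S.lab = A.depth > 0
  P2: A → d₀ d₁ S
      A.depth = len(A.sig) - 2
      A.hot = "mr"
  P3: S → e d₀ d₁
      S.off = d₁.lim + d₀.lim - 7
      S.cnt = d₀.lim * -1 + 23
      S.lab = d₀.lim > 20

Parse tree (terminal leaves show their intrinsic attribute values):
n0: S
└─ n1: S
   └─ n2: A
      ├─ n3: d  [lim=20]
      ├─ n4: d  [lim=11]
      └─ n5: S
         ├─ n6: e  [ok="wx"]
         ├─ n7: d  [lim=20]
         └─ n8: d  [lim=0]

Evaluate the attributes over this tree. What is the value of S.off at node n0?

1. n2.cnt = true  [true]
2. n2.sig = "rm"  ["rm"]
3. n3.lim = 20  [terminal]
4. n4.lim = 11  [terminal]
5. n6.ok = "wx"  [terminal]
6. n7.lim = 20  [terminal]
7. n8.lim = 0  [terminal]
8. n5.off = 13  [d₁.lim + d₀.lim - 7]
9. n5.cnt = 3  [d₀.lim * -1 + 23]
10. n5.lab = false  [d₀.lim > 20]
11. n2.depth = 0  [len(A.sig) - 2]
12. n2.hot = "mr"  ["mr"]
13. n1.off = 14  [14]
14. n1.cnt = 22  [A.depth * 3 + 22]
15. n1.lab = false  [A.depth > 0]
16. n0.off = 12  [S₁.cnt + S₁.off - 24]
17. n0.cnt = 9  [S₁.cnt * -1 + 31]
18. n0.lab = false  [S₁.off == S₁.cnt]

12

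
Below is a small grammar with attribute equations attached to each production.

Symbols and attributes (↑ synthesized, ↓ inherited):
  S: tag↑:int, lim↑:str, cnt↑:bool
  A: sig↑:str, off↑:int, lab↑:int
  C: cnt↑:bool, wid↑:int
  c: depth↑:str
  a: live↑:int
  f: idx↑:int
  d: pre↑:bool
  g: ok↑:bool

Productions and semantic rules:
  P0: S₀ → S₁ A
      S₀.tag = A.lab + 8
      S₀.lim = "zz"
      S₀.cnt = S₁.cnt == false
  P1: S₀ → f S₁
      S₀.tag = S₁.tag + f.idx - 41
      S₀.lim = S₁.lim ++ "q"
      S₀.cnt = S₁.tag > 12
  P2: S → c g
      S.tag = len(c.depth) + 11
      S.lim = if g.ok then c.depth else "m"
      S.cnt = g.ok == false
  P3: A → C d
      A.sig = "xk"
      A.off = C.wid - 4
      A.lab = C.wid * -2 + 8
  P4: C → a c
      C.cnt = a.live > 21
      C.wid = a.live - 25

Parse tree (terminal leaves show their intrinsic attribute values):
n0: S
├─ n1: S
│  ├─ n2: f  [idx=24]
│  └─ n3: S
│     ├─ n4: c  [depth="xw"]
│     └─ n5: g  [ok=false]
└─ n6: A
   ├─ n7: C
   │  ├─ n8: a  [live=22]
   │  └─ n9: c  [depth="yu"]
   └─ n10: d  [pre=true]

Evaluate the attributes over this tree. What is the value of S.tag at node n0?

1. n2.idx = 24  [terminal]
2. n4.depth = "xw"  [terminal]
3. n5.ok = false  [terminal]
4. n3.tag = 13  [len(c.depth) + 11]
5. n3.lim = "m"  [if g.ok then c.depth else "m"]
6. n3.cnt = true  [g.ok == false]
7. n1.tag = -4  [S₁.tag + f.idx - 41]
8. n1.lim = "mq"  [S₁.lim ++ "q"]
9. n1.cnt = true  [S₁.tag > 12]
10. n8.live = 22  [terminal]
11. n9.depth = "yu"  [terminal]
12. n7.cnt = true  [a.live > 21]
13. n7.wid = -3  [a.live - 25]
14. n10.pre = true  [terminal]
15. n6.sig = "xk"  ["xk"]
16. n6.off = -7  [C.wid - 4]
17. n6.lab = 14  [C.wid * -2 + 8]
18. n0.tag = 22  [A.lab + 8]
19. n0.lim = "zz"  ["zz"]
20. n0.cnt = false  [S₁.cnt == false]

22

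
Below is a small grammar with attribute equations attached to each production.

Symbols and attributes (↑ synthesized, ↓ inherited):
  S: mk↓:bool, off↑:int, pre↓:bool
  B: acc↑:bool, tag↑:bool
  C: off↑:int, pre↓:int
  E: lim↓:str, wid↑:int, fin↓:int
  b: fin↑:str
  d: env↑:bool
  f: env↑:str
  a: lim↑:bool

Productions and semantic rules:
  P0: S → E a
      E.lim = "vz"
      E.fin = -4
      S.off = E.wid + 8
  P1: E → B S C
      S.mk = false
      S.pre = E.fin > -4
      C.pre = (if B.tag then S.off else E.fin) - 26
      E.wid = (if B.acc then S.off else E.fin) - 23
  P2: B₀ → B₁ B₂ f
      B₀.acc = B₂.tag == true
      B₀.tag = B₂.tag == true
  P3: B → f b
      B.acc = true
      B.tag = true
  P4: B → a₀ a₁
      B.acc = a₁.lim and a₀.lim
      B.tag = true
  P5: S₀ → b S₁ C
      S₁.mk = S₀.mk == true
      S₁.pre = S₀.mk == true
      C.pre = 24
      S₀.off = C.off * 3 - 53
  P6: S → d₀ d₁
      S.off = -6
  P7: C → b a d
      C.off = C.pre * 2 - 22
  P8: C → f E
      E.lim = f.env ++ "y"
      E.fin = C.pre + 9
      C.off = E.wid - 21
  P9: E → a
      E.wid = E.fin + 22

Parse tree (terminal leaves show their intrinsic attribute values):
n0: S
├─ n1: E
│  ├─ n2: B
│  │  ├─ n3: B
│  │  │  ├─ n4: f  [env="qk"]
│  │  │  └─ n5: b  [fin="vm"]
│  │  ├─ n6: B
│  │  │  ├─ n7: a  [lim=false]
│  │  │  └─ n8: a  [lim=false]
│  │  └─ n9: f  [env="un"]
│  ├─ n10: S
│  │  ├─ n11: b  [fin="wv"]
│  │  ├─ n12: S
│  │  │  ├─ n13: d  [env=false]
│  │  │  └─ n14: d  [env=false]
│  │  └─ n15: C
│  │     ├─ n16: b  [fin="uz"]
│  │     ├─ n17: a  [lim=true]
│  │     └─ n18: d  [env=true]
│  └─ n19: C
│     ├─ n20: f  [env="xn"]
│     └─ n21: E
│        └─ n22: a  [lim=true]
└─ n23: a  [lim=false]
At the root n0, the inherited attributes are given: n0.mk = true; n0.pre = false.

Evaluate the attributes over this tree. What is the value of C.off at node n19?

1. n0.mk = true  [given at root]
2. n0.pre = false  [given at root]
3. n1.lim = "vz"  ["vz"]
4. n1.fin = -4  [-4]
5. n4.env = "qk"  [terminal]
6. n5.fin = "vm"  [terminal]
7. n3.acc = true  [true]
8. n3.tag = true  [true]
9. n7.lim = false  [terminal]
10. n8.lim = false  [terminal]
11. n6.acc = false  [a₁.lim and a₀.lim]
12. n6.tag = true  [true]
13. n9.env = "un"  [terminal]
14. n2.acc = true  [B₂.tag == true]
15. n2.tag = true  [B₂.tag == true]
16. n10.mk = false  [false]
17. n10.pre = false  [E.fin > -4]
18. n11.fin = "wv"  [terminal]
19. n12.mk = false  [S₀.mk == true]
20. n12.pre = false  [S₀.mk == true]
21. n13.env = false  [terminal]
22. n14.env = false  [terminal]
23. n12.off = -6  [-6]
24. n15.pre = 24  [24]
25. n16.fin = "uz"  [terminal]
26. n17.lim = true  [terminal]
27. n18.env = true  [terminal]
28. n15.off = 26  [C.pre * 2 - 22]
29. n10.off = 25  [C.off * 3 - 53]
30. n19.pre = -1  [(if B.tag then S.off else E.fin) - 26]
31. n20.env = "xn"  [terminal]
32. n21.lim = "xny"  [f.env ++ "y"]
33. n21.fin = 8  [C.pre + 9]
34. n22.lim = true  [terminal]
35. n21.wid = 30  [E.fin + 22]
36. n19.off = 9  [E.wid - 21]
37. n1.wid = 2  [(if B.acc then S.off else E.fin) - 23]
38. n23.lim = false  [terminal]
39. n0.off = 10  [E.wid + 8]

9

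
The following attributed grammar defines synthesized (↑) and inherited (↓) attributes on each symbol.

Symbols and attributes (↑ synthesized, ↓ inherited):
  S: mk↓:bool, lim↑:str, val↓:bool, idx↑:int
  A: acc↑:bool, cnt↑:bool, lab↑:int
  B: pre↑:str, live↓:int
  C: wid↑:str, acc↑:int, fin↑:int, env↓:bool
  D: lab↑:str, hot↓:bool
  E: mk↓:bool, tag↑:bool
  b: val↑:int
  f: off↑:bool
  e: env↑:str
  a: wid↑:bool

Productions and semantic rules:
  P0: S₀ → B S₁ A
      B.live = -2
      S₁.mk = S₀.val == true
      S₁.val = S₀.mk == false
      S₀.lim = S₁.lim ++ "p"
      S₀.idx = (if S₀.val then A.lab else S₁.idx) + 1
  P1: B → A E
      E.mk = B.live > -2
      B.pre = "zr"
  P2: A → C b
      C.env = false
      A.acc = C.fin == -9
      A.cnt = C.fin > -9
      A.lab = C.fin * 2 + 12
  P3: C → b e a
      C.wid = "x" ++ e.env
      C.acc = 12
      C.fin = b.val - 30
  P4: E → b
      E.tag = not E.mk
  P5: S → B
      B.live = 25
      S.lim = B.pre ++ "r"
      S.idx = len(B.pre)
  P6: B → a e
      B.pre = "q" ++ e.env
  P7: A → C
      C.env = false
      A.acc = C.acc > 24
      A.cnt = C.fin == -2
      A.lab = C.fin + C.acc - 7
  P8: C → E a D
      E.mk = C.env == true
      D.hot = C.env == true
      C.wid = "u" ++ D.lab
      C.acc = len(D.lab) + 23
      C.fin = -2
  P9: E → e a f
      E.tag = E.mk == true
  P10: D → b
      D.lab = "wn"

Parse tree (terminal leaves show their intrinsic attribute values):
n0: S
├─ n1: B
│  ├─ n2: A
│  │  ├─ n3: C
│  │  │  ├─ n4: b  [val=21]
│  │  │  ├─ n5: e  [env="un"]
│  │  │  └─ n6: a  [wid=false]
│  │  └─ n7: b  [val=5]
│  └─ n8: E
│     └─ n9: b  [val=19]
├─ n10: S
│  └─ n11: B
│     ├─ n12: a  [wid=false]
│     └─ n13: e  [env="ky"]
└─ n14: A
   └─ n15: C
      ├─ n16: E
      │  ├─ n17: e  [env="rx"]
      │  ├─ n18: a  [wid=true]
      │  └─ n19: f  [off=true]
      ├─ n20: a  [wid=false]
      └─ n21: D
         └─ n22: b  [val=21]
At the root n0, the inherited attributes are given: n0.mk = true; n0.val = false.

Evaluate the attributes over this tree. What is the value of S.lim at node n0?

"qkyrp"

1. n0.mk = true  [given at root]
2. n0.val = false  [given at root]
3. n1.live = -2  [-2]
4. n3.env = false  [false]
5. n4.val = 21  [terminal]
6. n5.env = "un"  [terminal]
7. n6.wid = false  [terminal]
8. n3.wid = "xun"  ["x" ++ e.env]
9. n3.acc = 12  [12]
10. n3.fin = -9  [b.val - 30]
11. n7.val = 5  [terminal]
12. n2.acc = true  [C.fin == -9]
13. n2.cnt = false  [C.fin > -9]
14. n2.lab = -6  [C.fin * 2 + 12]
15. n8.mk = false  [B.live > -2]
16. n9.val = 19  [terminal]
17. n8.tag = true  [not E.mk]
18. n1.pre = "zr"  ["zr"]
19. n10.mk = false  [S₀.val == true]
20. n10.val = false  [S₀.mk == false]
21. n11.live = 25  [25]
22. n12.wid = false  [terminal]
23. n13.env = "ky"  [terminal]
24. n11.pre = "qky"  ["q" ++ e.env]
25. n10.lim = "qkyr"  [B.pre ++ "r"]
26. n10.idx = 3  [len(B.pre)]
27. n15.env = false  [false]
28. n16.mk = false  [C.env == true]
29. n17.env = "rx"  [terminal]
30. n18.wid = true  [terminal]
31. n19.off = true  [terminal]
32. n16.tag = false  [E.mk == true]
33. n20.wid = false  [terminal]
34. n21.hot = false  [C.env == true]
35. n22.val = 21  [terminal]
36. n21.lab = "wn"  ["wn"]
37. n15.wid = "uwn"  ["u" ++ D.lab]
38. n15.acc = 25  [len(D.lab) + 23]
39. n15.fin = -2  [-2]
40. n14.acc = true  [C.acc > 24]
41. n14.cnt = true  [C.fin == -2]
42. n14.lab = 16  [C.fin + C.acc - 7]
43. n0.lim = "qkyrp"  [S₁.lim ++ "p"]
44. n0.idx = 4  [(if S₀.val then A.lab else S₁.idx) + 1]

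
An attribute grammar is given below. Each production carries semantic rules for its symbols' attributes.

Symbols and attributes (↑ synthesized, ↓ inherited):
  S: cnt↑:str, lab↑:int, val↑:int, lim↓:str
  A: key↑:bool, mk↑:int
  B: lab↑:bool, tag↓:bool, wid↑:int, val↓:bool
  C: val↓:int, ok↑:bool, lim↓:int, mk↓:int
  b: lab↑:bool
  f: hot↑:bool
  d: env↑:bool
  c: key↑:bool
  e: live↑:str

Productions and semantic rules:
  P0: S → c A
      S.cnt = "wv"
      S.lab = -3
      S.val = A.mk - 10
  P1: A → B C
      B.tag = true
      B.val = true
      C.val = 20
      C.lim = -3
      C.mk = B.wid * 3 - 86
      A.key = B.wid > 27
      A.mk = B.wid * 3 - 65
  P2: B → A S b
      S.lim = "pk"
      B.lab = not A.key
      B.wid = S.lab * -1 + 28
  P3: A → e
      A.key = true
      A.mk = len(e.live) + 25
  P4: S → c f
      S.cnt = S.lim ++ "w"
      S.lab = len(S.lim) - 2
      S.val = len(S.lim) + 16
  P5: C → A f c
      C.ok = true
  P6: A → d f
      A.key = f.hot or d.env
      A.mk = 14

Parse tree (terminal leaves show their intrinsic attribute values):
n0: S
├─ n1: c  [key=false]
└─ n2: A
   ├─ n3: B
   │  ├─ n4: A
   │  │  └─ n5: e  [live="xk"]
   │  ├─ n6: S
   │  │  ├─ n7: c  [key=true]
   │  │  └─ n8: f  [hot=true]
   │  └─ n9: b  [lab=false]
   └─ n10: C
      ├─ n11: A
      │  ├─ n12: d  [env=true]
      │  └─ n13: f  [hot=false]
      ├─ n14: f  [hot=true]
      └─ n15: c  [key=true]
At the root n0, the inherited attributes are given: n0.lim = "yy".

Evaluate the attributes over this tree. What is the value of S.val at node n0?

1. n0.lim = "yy"  [given at root]
2. n1.key = false  [terminal]
3. n3.tag = true  [true]
4. n3.val = true  [true]
5. n5.live = "xk"  [terminal]
6. n4.key = true  [true]
7. n4.mk = 27  [len(e.live) + 25]
8. n6.lim = "pk"  ["pk"]
9. n7.key = true  [terminal]
10. n8.hot = true  [terminal]
11. n6.cnt = "pkw"  [S.lim ++ "w"]
12. n6.lab = 0  [len(S.lim) - 2]
13. n6.val = 18  [len(S.lim) + 16]
14. n9.lab = false  [terminal]
15. n3.lab = false  [not A.key]
16. n3.wid = 28  [S.lab * -1 + 28]
17. n10.val = 20  [20]
18. n10.lim = -3  [-3]
19. n10.mk = -2  [B.wid * 3 - 86]
20. n12.env = true  [terminal]
21. n13.hot = false  [terminal]
22. n11.key = true  [f.hot or d.env]
23. n11.mk = 14  [14]
24. n14.hot = true  [terminal]
25. n15.key = true  [terminal]
26. n10.ok = true  [true]
27. n2.key = true  [B.wid > 27]
28. n2.mk = 19  [B.wid * 3 - 65]
29. n0.cnt = "wv"  ["wv"]
30. n0.lab = -3  [-3]
31. n0.val = 9  [A.mk - 10]

9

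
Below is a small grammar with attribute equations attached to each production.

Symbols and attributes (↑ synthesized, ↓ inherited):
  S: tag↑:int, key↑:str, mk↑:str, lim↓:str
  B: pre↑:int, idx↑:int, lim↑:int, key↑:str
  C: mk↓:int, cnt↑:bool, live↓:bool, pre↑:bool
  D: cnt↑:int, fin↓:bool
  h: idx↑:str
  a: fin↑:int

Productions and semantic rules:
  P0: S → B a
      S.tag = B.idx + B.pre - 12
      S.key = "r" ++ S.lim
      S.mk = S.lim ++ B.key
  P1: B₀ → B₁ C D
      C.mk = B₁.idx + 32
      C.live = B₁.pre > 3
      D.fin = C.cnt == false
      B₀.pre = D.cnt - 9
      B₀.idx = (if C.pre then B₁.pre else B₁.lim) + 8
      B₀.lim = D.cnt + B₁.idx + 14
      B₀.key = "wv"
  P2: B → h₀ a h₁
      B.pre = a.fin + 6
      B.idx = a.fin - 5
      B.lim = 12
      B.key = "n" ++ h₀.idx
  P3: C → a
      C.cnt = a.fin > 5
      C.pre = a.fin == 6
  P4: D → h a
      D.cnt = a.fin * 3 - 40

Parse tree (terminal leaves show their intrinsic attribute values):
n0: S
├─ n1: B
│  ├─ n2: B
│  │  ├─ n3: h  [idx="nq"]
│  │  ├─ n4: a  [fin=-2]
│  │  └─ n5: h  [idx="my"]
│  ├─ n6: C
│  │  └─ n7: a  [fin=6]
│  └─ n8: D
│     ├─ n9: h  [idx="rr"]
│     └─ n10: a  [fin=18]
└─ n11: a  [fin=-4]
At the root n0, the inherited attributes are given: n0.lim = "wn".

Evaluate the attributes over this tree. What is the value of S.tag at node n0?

5

1. n0.lim = "wn"  [given at root]
2. n3.idx = "nq"  [terminal]
3. n4.fin = -2  [terminal]
4. n5.idx = "my"  [terminal]
5. n2.pre = 4  [a.fin + 6]
6. n2.idx = -7  [a.fin - 5]
7. n2.lim = 12  [12]
8. n2.key = "nnq"  ["n" ++ h₀.idx]
9. n6.mk = 25  [B₁.idx + 32]
10. n6.live = true  [B₁.pre > 3]
11. n7.fin = 6  [terminal]
12. n6.cnt = true  [a.fin > 5]
13. n6.pre = true  [a.fin == 6]
14. n8.fin = false  [C.cnt == false]
15. n9.idx = "rr"  [terminal]
16. n10.fin = 18  [terminal]
17. n8.cnt = 14  [a.fin * 3 - 40]
18. n1.pre = 5  [D.cnt - 9]
19. n1.idx = 12  [(if C.pre then B₁.pre else B₁.lim) + 8]
20. n1.lim = 21  [D.cnt + B₁.idx + 14]
21. n1.key = "wv"  ["wv"]
22. n11.fin = -4  [terminal]
23. n0.tag = 5  [B.idx + B.pre - 12]
24. n0.key = "rwn"  ["r" ++ S.lim]
25. n0.mk = "wnwv"  [S.lim ++ B.key]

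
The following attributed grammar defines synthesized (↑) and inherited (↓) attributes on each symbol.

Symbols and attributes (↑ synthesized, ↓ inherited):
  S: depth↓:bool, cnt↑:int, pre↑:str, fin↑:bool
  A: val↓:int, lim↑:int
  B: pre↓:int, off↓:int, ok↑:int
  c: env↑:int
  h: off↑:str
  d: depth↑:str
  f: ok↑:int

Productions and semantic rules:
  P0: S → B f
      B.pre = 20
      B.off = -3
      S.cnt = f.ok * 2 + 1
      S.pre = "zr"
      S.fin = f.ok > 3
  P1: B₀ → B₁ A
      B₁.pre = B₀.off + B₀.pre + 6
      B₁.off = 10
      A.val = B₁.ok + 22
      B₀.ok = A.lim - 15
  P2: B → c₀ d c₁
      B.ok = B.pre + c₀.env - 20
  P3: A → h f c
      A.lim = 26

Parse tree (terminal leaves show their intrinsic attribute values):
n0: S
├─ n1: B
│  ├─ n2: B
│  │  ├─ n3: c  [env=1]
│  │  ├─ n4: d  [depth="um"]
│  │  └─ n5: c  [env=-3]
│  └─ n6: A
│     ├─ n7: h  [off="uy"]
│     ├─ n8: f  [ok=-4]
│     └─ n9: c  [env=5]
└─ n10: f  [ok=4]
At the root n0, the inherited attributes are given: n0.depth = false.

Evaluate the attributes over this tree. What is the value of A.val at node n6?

1. n0.depth = false  [given at root]
2. n1.pre = 20  [20]
3. n1.off = -3  [-3]
4. n2.pre = 23  [B₀.off + B₀.pre + 6]
5. n2.off = 10  [10]
6. n3.env = 1  [terminal]
7. n4.depth = "um"  [terminal]
8. n5.env = -3  [terminal]
9. n2.ok = 4  [B.pre + c₀.env - 20]
10. n6.val = 26  [B₁.ok + 22]
11. n7.off = "uy"  [terminal]
12. n8.ok = -4  [terminal]
13. n9.env = 5  [terminal]
14. n6.lim = 26  [26]
15. n1.ok = 11  [A.lim - 15]
16. n10.ok = 4  [terminal]
17. n0.cnt = 9  [f.ok * 2 + 1]
18. n0.pre = "zr"  ["zr"]
19. n0.fin = true  [f.ok > 3]

26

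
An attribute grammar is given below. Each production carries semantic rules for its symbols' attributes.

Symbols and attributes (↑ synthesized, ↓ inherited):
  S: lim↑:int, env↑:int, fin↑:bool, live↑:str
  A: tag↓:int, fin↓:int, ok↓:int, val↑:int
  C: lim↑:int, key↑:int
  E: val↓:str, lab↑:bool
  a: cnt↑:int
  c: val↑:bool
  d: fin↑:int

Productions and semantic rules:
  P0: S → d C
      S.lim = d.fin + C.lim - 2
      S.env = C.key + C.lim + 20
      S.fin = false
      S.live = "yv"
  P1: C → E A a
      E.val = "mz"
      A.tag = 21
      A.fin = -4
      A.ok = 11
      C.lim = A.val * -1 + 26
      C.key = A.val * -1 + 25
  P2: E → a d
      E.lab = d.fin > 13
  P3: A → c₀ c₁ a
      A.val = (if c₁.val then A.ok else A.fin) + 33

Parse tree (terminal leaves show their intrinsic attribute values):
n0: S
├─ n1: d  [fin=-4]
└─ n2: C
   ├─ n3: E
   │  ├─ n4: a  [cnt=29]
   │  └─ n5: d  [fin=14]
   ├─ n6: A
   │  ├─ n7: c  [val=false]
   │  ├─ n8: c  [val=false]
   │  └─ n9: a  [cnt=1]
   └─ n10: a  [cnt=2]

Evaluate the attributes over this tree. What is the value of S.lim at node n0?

1. n1.fin = -4  [terminal]
2. n3.val = "mz"  ["mz"]
3. n4.cnt = 29  [terminal]
4. n5.fin = 14  [terminal]
5. n3.lab = true  [d.fin > 13]
6. n6.tag = 21  [21]
7. n6.fin = -4  [-4]
8. n6.ok = 11  [11]
9. n7.val = false  [terminal]
10. n8.val = false  [terminal]
11. n9.cnt = 1  [terminal]
12. n6.val = 29  [(if c₁.val then A.ok else A.fin) + 33]
13. n10.cnt = 2  [terminal]
14. n2.lim = -3  [A.val * -1 + 26]
15. n2.key = -4  [A.val * -1 + 25]
16. n0.lim = -9  [d.fin + C.lim - 2]
17. n0.env = 13  [C.key + C.lim + 20]
18. n0.fin = false  [false]
19. n0.live = "yv"  ["yv"]

-9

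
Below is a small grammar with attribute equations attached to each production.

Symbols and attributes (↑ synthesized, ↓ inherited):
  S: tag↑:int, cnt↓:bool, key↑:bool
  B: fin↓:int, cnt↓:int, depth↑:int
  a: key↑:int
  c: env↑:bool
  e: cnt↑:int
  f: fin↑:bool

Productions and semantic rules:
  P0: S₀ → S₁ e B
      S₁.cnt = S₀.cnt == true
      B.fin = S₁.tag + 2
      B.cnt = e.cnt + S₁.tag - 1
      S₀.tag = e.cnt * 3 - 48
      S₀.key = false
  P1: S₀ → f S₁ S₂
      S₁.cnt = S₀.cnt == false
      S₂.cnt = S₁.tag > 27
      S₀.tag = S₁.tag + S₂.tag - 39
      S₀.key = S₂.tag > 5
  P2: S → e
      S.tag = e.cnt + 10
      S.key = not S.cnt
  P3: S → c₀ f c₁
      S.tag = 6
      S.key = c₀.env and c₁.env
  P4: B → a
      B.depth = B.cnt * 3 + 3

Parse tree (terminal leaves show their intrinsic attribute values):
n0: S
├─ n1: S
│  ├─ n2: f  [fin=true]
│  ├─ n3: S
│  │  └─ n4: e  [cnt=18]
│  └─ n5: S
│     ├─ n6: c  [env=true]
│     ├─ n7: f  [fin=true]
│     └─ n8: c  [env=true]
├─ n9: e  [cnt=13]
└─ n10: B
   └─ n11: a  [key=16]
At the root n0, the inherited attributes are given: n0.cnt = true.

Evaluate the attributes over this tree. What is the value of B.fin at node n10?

-3

1. n0.cnt = true  [given at root]
2. n1.cnt = true  [S₀.cnt == true]
3. n2.fin = true  [terminal]
4. n3.cnt = false  [S₀.cnt == false]
5. n4.cnt = 18  [terminal]
6. n3.tag = 28  [e.cnt + 10]
7. n3.key = true  [not S.cnt]
8. n5.cnt = true  [S₁.tag > 27]
9. n6.env = true  [terminal]
10. n7.fin = true  [terminal]
11. n8.env = true  [terminal]
12. n5.tag = 6  [6]
13. n5.key = true  [c₀.env and c₁.env]
14. n1.tag = -5  [S₁.tag + S₂.tag - 39]
15. n1.key = true  [S₂.tag > 5]
16. n9.cnt = 13  [terminal]
17. n10.fin = -3  [S₁.tag + 2]
18. n10.cnt = 7  [e.cnt + S₁.tag - 1]
19. n11.key = 16  [terminal]
20. n10.depth = 24  [B.cnt * 3 + 3]
21. n0.tag = -9  [e.cnt * 3 - 48]
22. n0.key = false  [false]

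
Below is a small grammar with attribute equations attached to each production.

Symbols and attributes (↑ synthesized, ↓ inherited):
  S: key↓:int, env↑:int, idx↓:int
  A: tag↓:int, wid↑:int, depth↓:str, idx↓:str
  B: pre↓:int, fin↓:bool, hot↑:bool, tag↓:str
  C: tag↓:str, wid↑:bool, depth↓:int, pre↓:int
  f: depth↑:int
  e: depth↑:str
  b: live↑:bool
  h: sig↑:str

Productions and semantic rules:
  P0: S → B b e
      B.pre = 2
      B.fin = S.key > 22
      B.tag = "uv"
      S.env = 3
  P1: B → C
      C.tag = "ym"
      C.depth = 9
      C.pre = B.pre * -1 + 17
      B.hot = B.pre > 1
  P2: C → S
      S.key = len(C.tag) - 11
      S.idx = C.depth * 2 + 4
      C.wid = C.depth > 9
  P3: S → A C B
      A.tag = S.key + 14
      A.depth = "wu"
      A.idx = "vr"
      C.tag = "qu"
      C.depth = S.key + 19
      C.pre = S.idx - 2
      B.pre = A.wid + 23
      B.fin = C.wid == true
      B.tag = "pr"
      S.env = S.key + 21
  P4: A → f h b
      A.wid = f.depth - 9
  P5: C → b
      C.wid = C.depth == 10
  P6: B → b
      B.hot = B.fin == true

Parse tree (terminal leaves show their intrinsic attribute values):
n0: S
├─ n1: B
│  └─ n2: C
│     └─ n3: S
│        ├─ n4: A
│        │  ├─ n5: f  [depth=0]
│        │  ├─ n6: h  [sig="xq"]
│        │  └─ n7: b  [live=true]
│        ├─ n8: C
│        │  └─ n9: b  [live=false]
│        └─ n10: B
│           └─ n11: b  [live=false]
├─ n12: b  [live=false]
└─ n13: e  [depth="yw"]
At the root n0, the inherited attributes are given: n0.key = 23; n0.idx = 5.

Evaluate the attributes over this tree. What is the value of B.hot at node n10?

1. n0.key = 23  [given at root]
2. n0.idx = 5  [given at root]
3. n1.pre = 2  [2]
4. n1.fin = true  [S.key > 22]
5. n1.tag = "uv"  ["uv"]
6. n2.tag = "ym"  ["ym"]
7. n2.depth = 9  [9]
8. n2.pre = 15  [B.pre * -1 + 17]
9. n3.key = -9  [len(C.tag) - 11]
10. n3.idx = 22  [C.depth * 2 + 4]
11. n4.tag = 5  [S.key + 14]
12. n4.depth = "wu"  ["wu"]
13. n4.idx = "vr"  ["vr"]
14. n5.depth = 0  [terminal]
15. n6.sig = "xq"  [terminal]
16. n7.live = true  [terminal]
17. n4.wid = -9  [f.depth - 9]
18. n8.tag = "qu"  ["qu"]
19. n8.depth = 10  [S.key + 19]
20. n8.pre = 20  [S.idx - 2]
21. n9.live = false  [terminal]
22. n8.wid = true  [C.depth == 10]
23. n10.pre = 14  [A.wid + 23]
24. n10.fin = true  [C.wid == true]
25. n10.tag = "pr"  ["pr"]
26. n11.live = false  [terminal]
27. n10.hot = true  [B.fin == true]
28. n3.env = 12  [S.key + 21]
29. n2.wid = false  [C.depth > 9]
30. n1.hot = true  [B.pre > 1]
31. n12.live = false  [terminal]
32. n13.depth = "yw"  [terminal]
33. n0.env = 3  [3]

true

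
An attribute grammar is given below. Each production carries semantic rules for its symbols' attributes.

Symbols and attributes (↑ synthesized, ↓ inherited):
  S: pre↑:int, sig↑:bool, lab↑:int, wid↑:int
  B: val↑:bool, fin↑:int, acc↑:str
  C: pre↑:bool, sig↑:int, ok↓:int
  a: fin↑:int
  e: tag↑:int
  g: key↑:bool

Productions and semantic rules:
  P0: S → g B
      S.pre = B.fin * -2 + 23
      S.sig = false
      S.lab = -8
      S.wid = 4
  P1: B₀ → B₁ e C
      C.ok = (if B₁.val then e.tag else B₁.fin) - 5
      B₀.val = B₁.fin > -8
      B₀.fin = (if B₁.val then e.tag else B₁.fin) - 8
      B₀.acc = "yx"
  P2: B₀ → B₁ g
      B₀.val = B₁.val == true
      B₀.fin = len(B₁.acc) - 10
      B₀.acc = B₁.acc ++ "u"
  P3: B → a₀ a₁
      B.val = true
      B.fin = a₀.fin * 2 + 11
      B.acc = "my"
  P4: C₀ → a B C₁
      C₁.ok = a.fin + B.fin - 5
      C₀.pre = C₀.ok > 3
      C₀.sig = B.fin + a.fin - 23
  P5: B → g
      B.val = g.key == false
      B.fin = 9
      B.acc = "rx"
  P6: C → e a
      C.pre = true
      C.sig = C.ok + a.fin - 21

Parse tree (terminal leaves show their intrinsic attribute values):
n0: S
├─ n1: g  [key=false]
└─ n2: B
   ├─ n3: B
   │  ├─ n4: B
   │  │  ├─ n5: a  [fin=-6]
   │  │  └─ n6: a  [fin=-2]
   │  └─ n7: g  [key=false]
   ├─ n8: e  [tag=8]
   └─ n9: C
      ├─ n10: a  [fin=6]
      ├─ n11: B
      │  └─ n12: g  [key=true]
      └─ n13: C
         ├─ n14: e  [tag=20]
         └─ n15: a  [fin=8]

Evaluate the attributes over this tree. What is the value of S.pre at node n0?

23

1. n1.key = false  [terminal]
2. n5.fin = -6  [terminal]
3. n6.fin = -2  [terminal]
4. n4.val = true  [true]
5. n4.fin = -1  [a₀.fin * 2 + 11]
6. n4.acc = "my"  ["my"]
7. n7.key = false  [terminal]
8. n3.val = true  [B₁.val == true]
9. n3.fin = -8  [len(B₁.acc) - 10]
10. n3.acc = "myu"  [B₁.acc ++ "u"]
11. n8.tag = 8  [terminal]
12. n9.ok = 3  [(if B₁.val then e.tag else B₁.fin) - 5]
13. n10.fin = 6  [terminal]
14. n12.key = true  [terminal]
15. n11.val = false  [g.key == false]
16. n11.fin = 9  [9]
17. n11.acc = "rx"  ["rx"]
18. n13.ok = 10  [a.fin + B.fin - 5]
19. n14.tag = 20  [terminal]
20. n15.fin = 8  [terminal]
21. n13.pre = true  [true]
22. n13.sig = -3  [C.ok + a.fin - 21]
23. n9.pre = false  [C₀.ok > 3]
24. n9.sig = -8  [B.fin + a.fin - 23]
25. n2.val = false  [B₁.fin > -8]
26. n2.fin = 0  [(if B₁.val then e.tag else B₁.fin) - 8]
27. n2.acc = "yx"  ["yx"]
28. n0.pre = 23  [B.fin * -2 + 23]
29. n0.sig = false  [false]
30. n0.lab = -8  [-8]
31. n0.wid = 4  [4]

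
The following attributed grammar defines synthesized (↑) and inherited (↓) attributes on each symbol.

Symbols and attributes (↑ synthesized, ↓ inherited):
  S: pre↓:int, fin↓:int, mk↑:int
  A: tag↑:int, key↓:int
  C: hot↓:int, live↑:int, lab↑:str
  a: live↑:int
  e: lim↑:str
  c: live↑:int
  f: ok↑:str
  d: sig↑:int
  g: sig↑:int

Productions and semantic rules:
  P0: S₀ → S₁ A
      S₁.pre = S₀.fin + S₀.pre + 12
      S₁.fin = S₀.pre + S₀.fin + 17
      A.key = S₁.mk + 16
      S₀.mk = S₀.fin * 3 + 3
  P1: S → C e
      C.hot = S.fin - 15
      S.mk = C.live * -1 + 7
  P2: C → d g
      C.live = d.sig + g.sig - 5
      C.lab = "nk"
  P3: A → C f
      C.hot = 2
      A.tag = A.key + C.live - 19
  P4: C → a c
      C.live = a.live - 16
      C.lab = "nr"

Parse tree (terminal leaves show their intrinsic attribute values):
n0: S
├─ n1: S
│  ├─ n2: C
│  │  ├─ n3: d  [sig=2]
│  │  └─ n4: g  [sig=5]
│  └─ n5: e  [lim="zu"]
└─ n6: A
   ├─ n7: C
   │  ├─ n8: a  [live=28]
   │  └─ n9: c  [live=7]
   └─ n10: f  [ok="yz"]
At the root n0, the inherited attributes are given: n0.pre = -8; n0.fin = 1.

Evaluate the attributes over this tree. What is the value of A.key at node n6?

21

1. n0.pre = -8  [given at root]
2. n0.fin = 1  [given at root]
3. n1.pre = 5  [S₀.fin + S₀.pre + 12]
4. n1.fin = 10  [S₀.pre + S₀.fin + 17]
5. n2.hot = -5  [S.fin - 15]
6. n3.sig = 2  [terminal]
7. n4.sig = 5  [terminal]
8. n2.live = 2  [d.sig + g.sig - 5]
9. n2.lab = "nk"  ["nk"]
10. n5.lim = "zu"  [terminal]
11. n1.mk = 5  [C.live * -1 + 7]
12. n6.key = 21  [S₁.mk + 16]
13. n7.hot = 2  [2]
14. n8.live = 28  [terminal]
15. n9.live = 7  [terminal]
16. n7.live = 12  [a.live - 16]
17. n7.lab = "nr"  ["nr"]
18. n10.ok = "yz"  [terminal]
19. n6.tag = 14  [A.key + C.live - 19]
20. n0.mk = 6  [S₀.fin * 3 + 3]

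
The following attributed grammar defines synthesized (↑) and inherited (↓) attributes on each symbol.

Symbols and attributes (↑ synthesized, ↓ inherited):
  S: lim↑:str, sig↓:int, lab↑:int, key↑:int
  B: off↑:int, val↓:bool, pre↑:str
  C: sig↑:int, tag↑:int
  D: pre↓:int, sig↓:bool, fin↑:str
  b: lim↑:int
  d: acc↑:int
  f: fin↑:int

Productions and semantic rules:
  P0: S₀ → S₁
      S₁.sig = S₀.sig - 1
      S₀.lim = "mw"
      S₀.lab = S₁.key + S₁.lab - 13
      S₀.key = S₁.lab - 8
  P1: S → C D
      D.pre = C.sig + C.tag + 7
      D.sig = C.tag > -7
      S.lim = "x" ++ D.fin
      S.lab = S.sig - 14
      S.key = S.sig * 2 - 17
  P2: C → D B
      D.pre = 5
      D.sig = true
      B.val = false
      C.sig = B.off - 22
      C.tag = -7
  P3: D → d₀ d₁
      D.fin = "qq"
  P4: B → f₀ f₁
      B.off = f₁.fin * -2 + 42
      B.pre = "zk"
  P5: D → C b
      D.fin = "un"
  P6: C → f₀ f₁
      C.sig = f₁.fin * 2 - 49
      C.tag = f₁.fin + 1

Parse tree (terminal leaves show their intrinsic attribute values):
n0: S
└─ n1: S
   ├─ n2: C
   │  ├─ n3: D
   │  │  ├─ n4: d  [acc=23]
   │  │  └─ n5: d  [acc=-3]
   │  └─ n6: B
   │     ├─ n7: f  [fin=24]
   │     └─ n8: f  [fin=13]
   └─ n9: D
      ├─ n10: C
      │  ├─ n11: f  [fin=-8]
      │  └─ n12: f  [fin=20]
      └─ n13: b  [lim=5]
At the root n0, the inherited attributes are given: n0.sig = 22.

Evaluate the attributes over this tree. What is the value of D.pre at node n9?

1. n0.sig = 22  [given at root]
2. n1.sig = 21  [S₀.sig - 1]
3. n3.pre = 5  [5]
4. n3.sig = true  [true]
5. n4.acc = 23  [terminal]
6. n5.acc = -3  [terminal]
7. n3.fin = "qq"  ["qq"]
8. n6.val = false  [false]
9. n7.fin = 24  [terminal]
10. n8.fin = 13  [terminal]
11. n6.off = 16  [f₁.fin * -2 + 42]
12. n6.pre = "zk"  ["zk"]
13. n2.sig = -6  [B.off - 22]
14. n2.tag = -7  [-7]
15. n9.pre = -6  [C.sig + C.tag + 7]
16. n9.sig = false  [C.tag > -7]
17. n11.fin = -8  [terminal]
18. n12.fin = 20  [terminal]
19. n10.sig = -9  [f₁.fin * 2 - 49]
20. n10.tag = 21  [f₁.fin + 1]
21. n13.lim = 5  [terminal]
22. n9.fin = "un"  ["un"]
23. n1.lim = "xun"  ["x" ++ D.fin]
24. n1.lab = 7  [S.sig - 14]
25. n1.key = 25  [S.sig * 2 - 17]
26. n0.lim = "mw"  ["mw"]
27. n0.lab = 19  [S₁.key + S₁.lab - 13]
28. n0.key = -1  [S₁.lab - 8]

-6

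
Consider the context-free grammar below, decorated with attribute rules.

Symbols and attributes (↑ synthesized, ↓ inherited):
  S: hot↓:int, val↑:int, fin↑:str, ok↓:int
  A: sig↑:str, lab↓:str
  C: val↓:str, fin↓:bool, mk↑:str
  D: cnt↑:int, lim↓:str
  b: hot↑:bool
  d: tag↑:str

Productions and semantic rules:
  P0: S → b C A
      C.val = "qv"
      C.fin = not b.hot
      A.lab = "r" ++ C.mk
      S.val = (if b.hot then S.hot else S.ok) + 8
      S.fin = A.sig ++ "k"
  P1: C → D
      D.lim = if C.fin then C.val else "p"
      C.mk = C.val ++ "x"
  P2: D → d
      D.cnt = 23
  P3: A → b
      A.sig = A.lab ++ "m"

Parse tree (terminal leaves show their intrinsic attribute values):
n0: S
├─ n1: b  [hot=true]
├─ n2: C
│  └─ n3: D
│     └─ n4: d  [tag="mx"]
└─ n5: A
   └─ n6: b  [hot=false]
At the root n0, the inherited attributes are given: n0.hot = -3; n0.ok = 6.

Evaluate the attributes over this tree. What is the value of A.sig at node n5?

"rqvxm"

1. n0.hot = -3  [given at root]
2. n0.ok = 6  [given at root]
3. n1.hot = true  [terminal]
4. n2.val = "qv"  ["qv"]
5. n2.fin = false  [not b.hot]
6. n3.lim = "p"  [if C.fin then C.val else "p"]
7. n4.tag = "mx"  [terminal]
8. n3.cnt = 23  [23]
9. n2.mk = "qvx"  [C.val ++ "x"]
10. n5.lab = "rqvx"  ["r" ++ C.mk]
11. n6.hot = false  [terminal]
12. n5.sig = "rqvxm"  [A.lab ++ "m"]
13. n0.val = 5  [(if b.hot then S.hot else S.ok) + 8]
14. n0.fin = "rqvxmk"  [A.sig ++ "k"]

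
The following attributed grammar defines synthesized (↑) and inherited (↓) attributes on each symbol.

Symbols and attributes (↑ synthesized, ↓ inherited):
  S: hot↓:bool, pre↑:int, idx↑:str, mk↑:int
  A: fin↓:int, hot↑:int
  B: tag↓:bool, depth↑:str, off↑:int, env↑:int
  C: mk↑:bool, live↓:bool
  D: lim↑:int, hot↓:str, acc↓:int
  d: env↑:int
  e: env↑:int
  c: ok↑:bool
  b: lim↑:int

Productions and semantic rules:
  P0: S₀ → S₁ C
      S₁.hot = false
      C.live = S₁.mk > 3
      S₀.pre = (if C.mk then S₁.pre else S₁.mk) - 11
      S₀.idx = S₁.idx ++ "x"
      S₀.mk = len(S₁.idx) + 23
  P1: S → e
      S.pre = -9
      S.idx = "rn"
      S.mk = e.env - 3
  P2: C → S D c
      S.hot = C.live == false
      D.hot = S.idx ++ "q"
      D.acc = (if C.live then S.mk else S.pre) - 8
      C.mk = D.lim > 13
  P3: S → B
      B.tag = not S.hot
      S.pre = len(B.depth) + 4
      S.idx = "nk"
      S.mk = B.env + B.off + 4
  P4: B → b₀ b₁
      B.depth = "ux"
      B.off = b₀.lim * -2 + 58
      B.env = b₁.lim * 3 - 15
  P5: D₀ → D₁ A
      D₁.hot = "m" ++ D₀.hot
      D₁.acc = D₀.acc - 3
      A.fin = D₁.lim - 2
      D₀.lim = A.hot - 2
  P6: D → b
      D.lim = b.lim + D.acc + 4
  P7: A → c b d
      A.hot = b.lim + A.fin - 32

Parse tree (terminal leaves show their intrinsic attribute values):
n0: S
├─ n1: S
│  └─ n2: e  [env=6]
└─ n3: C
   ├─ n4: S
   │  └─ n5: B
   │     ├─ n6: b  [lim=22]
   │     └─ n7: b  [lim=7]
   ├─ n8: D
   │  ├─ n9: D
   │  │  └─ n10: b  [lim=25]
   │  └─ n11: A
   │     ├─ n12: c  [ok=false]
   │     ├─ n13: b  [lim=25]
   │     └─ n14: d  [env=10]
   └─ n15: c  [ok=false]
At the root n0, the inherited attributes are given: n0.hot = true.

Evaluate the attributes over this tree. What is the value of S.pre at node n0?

1. n0.hot = true  [given at root]
2. n1.hot = false  [false]
3. n2.env = 6  [terminal]
4. n1.pre = -9  [-9]
5. n1.idx = "rn"  ["rn"]
6. n1.mk = 3  [e.env - 3]
7. n3.live = false  [S₁.mk > 3]
8. n4.hot = true  [C.live == false]
9. n5.tag = false  [not S.hot]
10. n6.lim = 22  [terminal]
11. n7.lim = 7  [terminal]
12. n5.depth = "ux"  ["ux"]
13. n5.off = 14  [b₀.lim * -2 + 58]
14. n5.env = 6  [b₁.lim * 3 - 15]
15. n4.pre = 6  [len(B.depth) + 4]
16. n4.idx = "nk"  ["nk"]
17. n4.mk = 24  [B.env + B.off + 4]
18. n8.hot = "nkq"  [S.idx ++ "q"]
19. n8.acc = -2  [(if C.live then S.mk else S.pre) - 8]
20. n9.hot = "mnkq"  ["m" ++ D₀.hot]
21. n9.acc = -5  [D₀.acc - 3]
22. n10.lim = 25  [terminal]
23. n9.lim = 24  [b.lim + D.acc + 4]
24. n11.fin = 22  [D₁.lim - 2]
25. n12.ok = false  [terminal]
26. n13.lim = 25  [terminal]
27. n14.env = 10  [terminal]
28. n11.hot = 15  [b.lim + A.fin - 32]
29. n8.lim = 13  [A.hot - 2]
30. n15.ok = false  [terminal]
31. n3.mk = false  [D.lim > 13]
32. n0.pre = -8  [(if C.mk then S₁.pre else S₁.mk) - 11]
33. n0.idx = "rnx"  [S₁.idx ++ "x"]
34. n0.mk = 25  [len(S₁.idx) + 23]

-8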